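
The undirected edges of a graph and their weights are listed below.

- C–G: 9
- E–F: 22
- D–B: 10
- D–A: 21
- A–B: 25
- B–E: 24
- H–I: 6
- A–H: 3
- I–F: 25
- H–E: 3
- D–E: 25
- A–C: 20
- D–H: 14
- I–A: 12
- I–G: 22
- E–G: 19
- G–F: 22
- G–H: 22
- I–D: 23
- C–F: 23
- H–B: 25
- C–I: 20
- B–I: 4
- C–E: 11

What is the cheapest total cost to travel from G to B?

26

Settle nodes by increasing distance from G:
G: 0
C: 9  (via G)
E: 19  (via G)
F: 22  (via G)
H: 22  (via G)
I: 22  (via G)
A: 25  (via H)
B: 26  (via I)
Shortest route: G → I → B = 26.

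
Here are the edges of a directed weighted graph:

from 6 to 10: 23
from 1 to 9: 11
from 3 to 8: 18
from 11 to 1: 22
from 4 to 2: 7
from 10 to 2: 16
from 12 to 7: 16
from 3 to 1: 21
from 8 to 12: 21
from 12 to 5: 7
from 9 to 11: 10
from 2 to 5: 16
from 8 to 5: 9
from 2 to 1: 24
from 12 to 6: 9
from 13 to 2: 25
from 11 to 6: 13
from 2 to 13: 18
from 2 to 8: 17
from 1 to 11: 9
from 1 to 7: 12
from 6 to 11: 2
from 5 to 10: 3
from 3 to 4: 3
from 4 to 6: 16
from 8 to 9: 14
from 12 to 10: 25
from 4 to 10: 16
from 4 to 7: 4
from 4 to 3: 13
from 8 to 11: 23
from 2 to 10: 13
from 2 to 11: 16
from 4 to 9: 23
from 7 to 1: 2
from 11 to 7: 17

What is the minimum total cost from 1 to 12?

99

Shortest distances from 1:
1: 0
11: 9  (via 1)
9: 11  (via 1)
7: 12  (via 1)
6: 22  (via 11)
10: 45  (via 6)
2: 61  (via 10)
5: 77  (via 2)
8: 78  (via 2)
13: 79  (via 2)
12: 99  (via 8)
Shortest route: 1 → 11 → 6 → 10 → 2 → 8 → 12 = 99.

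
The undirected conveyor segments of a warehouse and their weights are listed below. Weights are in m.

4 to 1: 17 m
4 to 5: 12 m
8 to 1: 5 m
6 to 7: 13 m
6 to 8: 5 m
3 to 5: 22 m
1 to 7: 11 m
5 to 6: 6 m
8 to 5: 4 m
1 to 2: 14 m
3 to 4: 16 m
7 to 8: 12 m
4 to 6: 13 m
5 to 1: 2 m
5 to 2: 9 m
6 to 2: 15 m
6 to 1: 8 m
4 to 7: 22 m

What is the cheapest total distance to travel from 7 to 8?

Enumerating some paths:
7 → 1 → 8: 11+5 = 16
7 → 8: 12 = 12
The minimum is 12 m via 7 → 8.

12 m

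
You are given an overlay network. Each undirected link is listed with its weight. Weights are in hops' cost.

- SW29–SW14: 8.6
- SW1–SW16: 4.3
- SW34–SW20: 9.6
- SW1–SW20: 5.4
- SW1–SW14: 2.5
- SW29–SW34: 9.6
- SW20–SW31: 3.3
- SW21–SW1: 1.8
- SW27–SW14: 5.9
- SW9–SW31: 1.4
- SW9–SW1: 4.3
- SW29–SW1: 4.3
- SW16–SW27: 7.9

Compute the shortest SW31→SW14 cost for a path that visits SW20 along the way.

Shortest SW31→SW20: SW31–SW20 = 3.3
Best SW20 to SW14: SW20–SW1–SW14 costing 7.9
Total via SW20: 3.3 + 7.9 = 11.2 hops' cost.

11.2 hops' cost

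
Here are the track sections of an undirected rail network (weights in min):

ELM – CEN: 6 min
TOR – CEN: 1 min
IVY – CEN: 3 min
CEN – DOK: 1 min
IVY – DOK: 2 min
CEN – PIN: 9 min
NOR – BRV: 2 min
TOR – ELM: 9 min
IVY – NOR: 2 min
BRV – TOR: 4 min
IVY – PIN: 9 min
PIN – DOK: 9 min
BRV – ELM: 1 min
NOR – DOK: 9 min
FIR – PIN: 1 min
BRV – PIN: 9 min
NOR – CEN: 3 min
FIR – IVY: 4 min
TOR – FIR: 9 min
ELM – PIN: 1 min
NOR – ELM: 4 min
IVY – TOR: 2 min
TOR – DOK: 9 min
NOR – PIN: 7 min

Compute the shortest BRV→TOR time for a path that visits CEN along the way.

Shortest BRV→CEN: BRV → NOR → CEN = 5
Shortest CEN→TOR: CEN → TOR = 1
Total via CEN: 5 + 1 = 6 min.

6 min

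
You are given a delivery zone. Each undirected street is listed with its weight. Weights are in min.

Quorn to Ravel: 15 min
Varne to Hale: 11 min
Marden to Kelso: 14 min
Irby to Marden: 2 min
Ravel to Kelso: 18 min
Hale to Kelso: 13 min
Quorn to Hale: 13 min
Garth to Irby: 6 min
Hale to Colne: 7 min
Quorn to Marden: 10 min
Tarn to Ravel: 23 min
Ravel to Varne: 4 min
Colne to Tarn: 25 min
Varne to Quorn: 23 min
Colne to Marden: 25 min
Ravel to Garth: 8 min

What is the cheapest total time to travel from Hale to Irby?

25 min

Running Dijkstra from Hale:
Hale: 0
Colne: 7  (via Hale)
Varne: 11  (via Hale)
Quorn: 13  (via Hale)
Kelso: 13  (via Hale)
Ravel: 15  (via Varne)
Marden: 23  (via Quorn)
Garth: 23  (via Ravel)
Irby: 25  (via Marden)
Shortest route: Hale–Quorn–Marden–Irby = 25 min.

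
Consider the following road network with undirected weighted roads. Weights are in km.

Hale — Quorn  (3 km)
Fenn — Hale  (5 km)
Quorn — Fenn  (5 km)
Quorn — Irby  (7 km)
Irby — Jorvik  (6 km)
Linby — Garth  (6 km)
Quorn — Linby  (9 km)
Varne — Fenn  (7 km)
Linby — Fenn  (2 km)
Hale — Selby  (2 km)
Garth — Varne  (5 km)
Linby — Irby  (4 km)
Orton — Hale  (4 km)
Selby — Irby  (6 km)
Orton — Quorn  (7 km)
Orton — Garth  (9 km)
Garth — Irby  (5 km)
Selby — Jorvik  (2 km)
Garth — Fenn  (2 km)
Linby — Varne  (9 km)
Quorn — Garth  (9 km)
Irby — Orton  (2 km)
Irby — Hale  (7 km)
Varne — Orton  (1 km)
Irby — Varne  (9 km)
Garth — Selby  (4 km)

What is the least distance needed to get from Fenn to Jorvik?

8 km

Settle nodes by increasing distance from Fenn:
Fenn: 0
Linby: 2  (via Fenn)
Garth: 2  (via Fenn)
Quorn: 5  (via Fenn)
Hale: 5  (via Fenn)
Selby: 6  (via Garth)
Irby: 6  (via Linby)
Varne: 7  (via Fenn)
Jorvik: 8  (via Selby)
Shortest route: Fenn–Garth–Selby–Jorvik = 8 km.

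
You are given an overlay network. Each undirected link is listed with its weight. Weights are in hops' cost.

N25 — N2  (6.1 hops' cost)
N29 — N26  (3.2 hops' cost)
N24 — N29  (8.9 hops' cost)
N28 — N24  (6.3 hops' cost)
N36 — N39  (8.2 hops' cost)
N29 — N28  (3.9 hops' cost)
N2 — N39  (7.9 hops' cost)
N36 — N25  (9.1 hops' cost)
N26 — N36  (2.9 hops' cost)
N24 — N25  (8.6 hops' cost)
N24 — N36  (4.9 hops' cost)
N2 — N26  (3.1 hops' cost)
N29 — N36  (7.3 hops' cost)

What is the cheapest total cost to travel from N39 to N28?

Enumerating some paths:
N39 → N36 → N29 → N28: 8.2+7.3+3.9 = 19.4
N39 → N36 → N26 → N29 → N28: 8.2+2.9+3.2+3.9 = 18.2
N39 → N36 → N24 → N28: 8.2+4.9+6.3 = 19.4
N39 → N2 → N26 → N29 → N28: 7.9+3.1+3.2+3.9 = 18.1
Cheapest is N39 → N2 → N26 → N29 → N28 at 18.1 hops' cost.

18.1 hops' cost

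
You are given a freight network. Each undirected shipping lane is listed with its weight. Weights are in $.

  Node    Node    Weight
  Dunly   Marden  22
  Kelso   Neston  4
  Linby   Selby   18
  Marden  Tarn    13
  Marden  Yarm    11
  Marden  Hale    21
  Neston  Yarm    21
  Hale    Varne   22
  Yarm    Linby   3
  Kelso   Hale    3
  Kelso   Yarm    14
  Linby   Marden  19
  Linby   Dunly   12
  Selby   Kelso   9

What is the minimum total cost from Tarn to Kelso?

$37

Running Dijkstra from Tarn:
Tarn: 0
Marden: 13  (via Tarn)
Yarm: 24  (via Marden)
Linby: 27  (via Yarm)
Hale: 34  (via Marden)
Dunly: 35  (via Marden)
Kelso: 37  (via Hale)
Shortest route: Tarn–Marden–Hale–Kelso = $37.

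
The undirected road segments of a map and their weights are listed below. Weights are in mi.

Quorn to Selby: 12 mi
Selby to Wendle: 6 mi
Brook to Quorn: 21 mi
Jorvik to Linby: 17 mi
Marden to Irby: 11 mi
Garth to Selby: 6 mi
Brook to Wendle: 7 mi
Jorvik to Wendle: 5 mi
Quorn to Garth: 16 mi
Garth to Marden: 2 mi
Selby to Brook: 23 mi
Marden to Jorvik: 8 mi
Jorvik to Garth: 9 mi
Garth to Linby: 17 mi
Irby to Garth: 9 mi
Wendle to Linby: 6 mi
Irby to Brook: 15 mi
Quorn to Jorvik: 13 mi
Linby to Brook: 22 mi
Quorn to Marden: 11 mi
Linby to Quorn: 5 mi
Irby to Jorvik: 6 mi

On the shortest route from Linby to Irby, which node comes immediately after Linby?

Wendle

Candidate routes:
Linby - Jorvik - Irby: 17+6 = 23
Linby - Quorn - Jorvik - Irby: 5+13+6 = 24
Linby - Wendle - Jorvik - Irby: 6+5+6 = 17
Cheapest is Linby - Wendle - Jorvik - Irby at 17 mi.
So from Linby the first move is to Wendle.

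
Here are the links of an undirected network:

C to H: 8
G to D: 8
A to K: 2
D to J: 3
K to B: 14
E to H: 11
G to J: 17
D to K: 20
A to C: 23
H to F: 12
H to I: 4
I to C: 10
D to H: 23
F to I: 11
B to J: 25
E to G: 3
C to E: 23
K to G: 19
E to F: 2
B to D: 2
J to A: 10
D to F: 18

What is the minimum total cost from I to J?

27

Compare a few routes:
I → H → E → G → D → J: 4+11+3+8+3 = 29
I → H → D → J: 4+23+3 = 30
I → F → E → G → D → J: 11+2+3+8+3 = 27
Cheapest is I → F → E → G → D → J at 27.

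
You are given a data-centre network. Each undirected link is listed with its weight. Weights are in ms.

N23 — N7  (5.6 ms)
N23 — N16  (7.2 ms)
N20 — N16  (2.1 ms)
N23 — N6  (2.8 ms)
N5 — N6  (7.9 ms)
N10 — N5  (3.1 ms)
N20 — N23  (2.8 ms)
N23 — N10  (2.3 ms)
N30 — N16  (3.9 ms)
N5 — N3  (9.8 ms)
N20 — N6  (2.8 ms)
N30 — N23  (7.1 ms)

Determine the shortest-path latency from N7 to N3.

20.8 ms

Compare a few routes:
N7 - N23 - N10 - N5 - N3: 5.6+2.3+3.1+9.8 = 20.8
N7 - N23 - N6 - N5 - N3: 5.6+2.8+7.9+9.8 = 26.1
The minimum is 20.8 ms via N7 - N23 - N10 - N5 - N3.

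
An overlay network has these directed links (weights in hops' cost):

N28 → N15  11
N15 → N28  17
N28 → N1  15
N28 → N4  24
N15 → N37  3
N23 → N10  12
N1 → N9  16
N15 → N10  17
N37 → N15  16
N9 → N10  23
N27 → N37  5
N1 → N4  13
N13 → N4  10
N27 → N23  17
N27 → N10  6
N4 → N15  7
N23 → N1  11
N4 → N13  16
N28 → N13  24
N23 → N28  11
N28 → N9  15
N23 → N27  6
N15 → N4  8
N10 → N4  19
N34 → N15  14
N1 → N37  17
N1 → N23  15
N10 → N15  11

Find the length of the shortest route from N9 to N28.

51 hops' cost

Enumerating some paths:
N9 - N10 - N15 - N28: 23+11+17 = 51
N9 - N10 - N4 - N15 - N28: 23+19+7+17 = 66
The minimum is 51 hops' cost via N9 - N10 - N15 - N28.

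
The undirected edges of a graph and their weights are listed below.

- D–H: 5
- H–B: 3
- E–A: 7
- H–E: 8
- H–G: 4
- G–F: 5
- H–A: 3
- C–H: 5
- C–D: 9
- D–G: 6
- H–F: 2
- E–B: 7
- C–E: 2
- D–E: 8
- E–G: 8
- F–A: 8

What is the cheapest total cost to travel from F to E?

Settle nodes by increasing distance from F:
F: 0
H: 2  (via F)
A: 5  (via H)
B: 5  (via H)
G: 5  (via F)
C: 7  (via H)
D: 7  (via H)
E: 9  (via C)
Shortest route: F–H–C–E = 9.

9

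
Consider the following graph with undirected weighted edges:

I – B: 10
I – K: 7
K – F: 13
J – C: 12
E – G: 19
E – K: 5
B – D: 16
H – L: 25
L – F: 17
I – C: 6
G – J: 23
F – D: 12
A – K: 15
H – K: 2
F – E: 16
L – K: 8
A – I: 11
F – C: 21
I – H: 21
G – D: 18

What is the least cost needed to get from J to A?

Shortest distances from J:
J: 0
C: 12  (via J)
I: 18  (via C)
G: 23  (via J)
K: 25  (via I)
H: 27  (via K)
B: 28  (via I)
A: 29  (via I)
Shortest route: J → C → I → A = 29.

29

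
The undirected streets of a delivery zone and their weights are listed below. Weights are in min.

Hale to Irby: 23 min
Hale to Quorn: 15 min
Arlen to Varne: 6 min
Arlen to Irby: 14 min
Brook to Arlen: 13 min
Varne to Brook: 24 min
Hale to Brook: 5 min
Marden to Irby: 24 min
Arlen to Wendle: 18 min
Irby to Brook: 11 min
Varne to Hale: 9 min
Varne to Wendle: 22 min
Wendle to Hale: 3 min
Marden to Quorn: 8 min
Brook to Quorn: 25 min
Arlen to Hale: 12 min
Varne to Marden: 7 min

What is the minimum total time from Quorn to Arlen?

Enumerating some paths:
Quorn–Hale–Arlen: 15+12 = 27
Quorn–Marden–Varne–Arlen: 8+7+6 = 21
The minimum is 21 min via Quorn–Marden–Varne–Arlen.

21 min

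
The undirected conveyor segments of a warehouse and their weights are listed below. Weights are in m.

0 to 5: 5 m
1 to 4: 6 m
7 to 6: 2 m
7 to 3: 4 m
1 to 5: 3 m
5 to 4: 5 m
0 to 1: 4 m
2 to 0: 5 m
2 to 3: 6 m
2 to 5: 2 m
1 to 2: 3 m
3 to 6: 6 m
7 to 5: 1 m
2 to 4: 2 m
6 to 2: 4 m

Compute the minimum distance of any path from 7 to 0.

6 m

Candidate routes:
7 - 5 - 1 - 0: 1+3+4 = 8
7 - 5 - 0: 1+5 = 6
The minimum is 6 m via 7 - 5 - 0.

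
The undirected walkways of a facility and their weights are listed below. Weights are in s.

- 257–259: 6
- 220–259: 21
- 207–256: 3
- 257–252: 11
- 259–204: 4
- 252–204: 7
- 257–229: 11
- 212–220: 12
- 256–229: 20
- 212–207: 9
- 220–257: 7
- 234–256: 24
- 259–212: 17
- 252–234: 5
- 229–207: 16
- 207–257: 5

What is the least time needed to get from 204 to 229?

Compare a few routes:
204 → 259 → 257 → 207 → 256 → 229: 4+6+5+3+20 = 38
204 → 259 → 257 → 229: 4+6+11 = 21
204 → 252 → 257 → 229: 7+11+11 = 29
204 → 259 → 257 → 207 → 229: 4+6+5+16 = 31
Cheapest is 204 → 259 → 257 → 229 at 21 s.

21 s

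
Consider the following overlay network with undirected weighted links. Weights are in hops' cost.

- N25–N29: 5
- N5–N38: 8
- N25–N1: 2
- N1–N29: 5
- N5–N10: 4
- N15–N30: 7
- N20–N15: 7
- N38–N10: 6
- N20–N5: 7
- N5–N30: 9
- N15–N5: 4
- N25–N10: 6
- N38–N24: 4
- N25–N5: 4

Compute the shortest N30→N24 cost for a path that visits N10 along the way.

23 hops' cost

Best N30 to N10: N30 → N5 → N10 costing 13
Best N10 to N24: N10 → N38 → N24 costing 10
Total via N10: 13 + 10 = 23 hops' cost.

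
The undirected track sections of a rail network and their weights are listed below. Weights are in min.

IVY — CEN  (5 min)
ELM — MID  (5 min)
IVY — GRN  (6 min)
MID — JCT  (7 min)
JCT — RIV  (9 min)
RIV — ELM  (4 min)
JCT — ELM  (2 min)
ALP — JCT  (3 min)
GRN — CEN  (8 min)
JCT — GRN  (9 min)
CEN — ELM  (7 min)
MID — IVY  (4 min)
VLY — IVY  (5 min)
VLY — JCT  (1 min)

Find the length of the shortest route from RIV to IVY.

12 min

Candidate routes:
RIV - ELM - MID - IVY: 4+5+4 = 13
RIV - ELM - JCT - VLY - IVY: 4+2+1+5 = 12
Cheapest is RIV - ELM - JCT - VLY - IVY at 12 min.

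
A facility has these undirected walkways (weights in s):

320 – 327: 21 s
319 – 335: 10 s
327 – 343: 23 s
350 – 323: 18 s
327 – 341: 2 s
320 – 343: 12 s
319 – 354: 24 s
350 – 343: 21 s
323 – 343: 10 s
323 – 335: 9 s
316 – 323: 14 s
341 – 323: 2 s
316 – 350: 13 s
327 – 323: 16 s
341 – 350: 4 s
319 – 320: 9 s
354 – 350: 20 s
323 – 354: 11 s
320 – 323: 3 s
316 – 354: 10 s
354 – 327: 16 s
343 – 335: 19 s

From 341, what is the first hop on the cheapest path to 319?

323

Compare a few routes:
341–323–320–319: 2+3+9 = 14
341–323–335–319: 2+9+10 = 21
The minimum is 14 s via 341–323–320–319.
So from 341 the first move is to 323.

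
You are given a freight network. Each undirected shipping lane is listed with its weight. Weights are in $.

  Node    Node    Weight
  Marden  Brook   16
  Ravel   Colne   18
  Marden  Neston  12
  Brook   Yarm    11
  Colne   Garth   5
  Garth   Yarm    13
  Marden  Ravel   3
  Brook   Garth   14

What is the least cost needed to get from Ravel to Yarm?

$30

Running Dijkstra from Ravel:
Ravel: 0
Marden: 3  (via Ravel)
Neston: 15  (via Marden)
Colne: 18  (via Ravel)
Brook: 19  (via Marden)
Garth: 23  (via Colne)
Yarm: 30  (via Brook)
Shortest route: Ravel → Marden → Brook → Yarm = $30.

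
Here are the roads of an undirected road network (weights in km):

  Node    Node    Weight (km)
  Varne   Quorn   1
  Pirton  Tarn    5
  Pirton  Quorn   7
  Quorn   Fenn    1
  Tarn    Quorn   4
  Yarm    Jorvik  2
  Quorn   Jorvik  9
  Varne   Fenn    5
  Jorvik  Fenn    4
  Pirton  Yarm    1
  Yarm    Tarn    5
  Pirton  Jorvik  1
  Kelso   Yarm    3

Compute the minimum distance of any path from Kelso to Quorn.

10 km

Running Dijkstra from Kelso:
Kelso: 0
Yarm: 3  (via Kelso)
Pirton: 4  (via Yarm)
Jorvik: 5  (via Yarm)
Tarn: 8  (via Yarm)
Fenn: 9  (via Jorvik)
Quorn: 10  (via Fenn)
Shortest route: Kelso–Yarm–Jorvik–Fenn–Quorn = 10 km.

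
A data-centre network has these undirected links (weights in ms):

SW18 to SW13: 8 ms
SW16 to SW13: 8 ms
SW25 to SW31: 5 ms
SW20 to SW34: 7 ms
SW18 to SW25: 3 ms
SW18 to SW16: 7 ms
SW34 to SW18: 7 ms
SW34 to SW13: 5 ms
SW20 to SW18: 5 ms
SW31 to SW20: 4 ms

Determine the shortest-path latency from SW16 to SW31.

Compare a few routes:
SW16 → SW13 → SW34 → SW20 → SW31: 8+5+7+4 = 24
SW16 → SW18 → SW25 → SW31: 7+3+5 = 15
SW16 → SW18 → SW20 → SW31: 7+5+4 = 16
Cheapest is SW16 → SW18 → SW25 → SW31 at 15 ms.

15 ms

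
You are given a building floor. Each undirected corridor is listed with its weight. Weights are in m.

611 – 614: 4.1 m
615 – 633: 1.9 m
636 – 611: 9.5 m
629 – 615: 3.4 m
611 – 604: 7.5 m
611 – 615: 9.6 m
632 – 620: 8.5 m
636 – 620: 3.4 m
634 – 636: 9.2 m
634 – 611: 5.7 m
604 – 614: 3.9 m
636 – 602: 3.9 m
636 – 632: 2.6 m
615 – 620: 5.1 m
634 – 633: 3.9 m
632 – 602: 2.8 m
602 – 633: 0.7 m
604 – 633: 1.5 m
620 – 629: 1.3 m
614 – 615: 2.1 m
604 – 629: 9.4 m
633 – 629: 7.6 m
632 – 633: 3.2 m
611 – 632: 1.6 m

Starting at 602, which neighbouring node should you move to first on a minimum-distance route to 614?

Compare a few routes:
602–632–611–614: 2.8+1.6+4.1 = 8.5
602–633–604–614: 0.7+1.5+3.9 = 6.1
602–633–615–614: 0.7+1.9+2.1 = 4.7
Cheapest is 602–633–615–614 at 4.7 m.
So from 602 the first move is to 633.

633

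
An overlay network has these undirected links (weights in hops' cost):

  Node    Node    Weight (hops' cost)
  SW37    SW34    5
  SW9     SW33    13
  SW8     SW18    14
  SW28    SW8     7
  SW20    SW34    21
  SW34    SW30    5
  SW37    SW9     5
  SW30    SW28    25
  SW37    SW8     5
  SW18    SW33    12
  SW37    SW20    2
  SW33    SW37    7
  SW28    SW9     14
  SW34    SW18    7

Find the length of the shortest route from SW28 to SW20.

Settle nodes by increasing distance from SW28:
SW28: 0
SW8: 7  (via SW28)
SW37: 12  (via SW8)
SW20: 14  (via SW37)
Shortest route: SW28–SW8–SW37–SW20 = 14 hops' cost.

14 hops' cost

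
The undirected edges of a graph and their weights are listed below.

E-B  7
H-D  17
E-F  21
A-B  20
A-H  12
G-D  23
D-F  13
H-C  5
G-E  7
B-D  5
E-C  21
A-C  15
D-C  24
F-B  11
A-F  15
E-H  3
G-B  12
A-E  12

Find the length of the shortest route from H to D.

15

Compare a few routes:
H - E - B - D: 3+7+5 = 15
H - D: 17 = 17
The minimum is 15 via H - E - B - D.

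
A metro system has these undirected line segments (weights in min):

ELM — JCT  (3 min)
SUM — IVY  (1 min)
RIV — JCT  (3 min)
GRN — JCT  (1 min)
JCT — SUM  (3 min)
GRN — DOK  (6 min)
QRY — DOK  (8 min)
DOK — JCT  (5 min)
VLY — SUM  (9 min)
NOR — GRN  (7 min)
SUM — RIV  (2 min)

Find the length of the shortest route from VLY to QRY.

25 min

Running Dijkstra from VLY:
VLY: 0
SUM: 9  (via VLY)
IVY: 10  (via SUM)
RIV: 11  (via SUM)
JCT: 12  (via SUM)
GRN: 13  (via JCT)
ELM: 15  (via JCT)
DOK: 17  (via JCT)
NOR: 20  (via GRN)
QRY: 25  (via DOK)
Shortest route: VLY–SUM–JCT–DOK–QRY = 25 min.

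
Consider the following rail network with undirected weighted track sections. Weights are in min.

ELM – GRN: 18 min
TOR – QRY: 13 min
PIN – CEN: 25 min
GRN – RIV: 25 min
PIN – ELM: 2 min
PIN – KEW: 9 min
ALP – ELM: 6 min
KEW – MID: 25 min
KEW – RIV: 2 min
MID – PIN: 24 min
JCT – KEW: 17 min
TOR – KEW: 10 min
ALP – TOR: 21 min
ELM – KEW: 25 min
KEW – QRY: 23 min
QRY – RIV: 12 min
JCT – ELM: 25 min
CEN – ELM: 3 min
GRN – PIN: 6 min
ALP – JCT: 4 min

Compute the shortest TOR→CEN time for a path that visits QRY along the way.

Best TOR to QRY: TOR → QRY costing 13
Shortest QRY→CEN: QRY → RIV → KEW → PIN → ELM → CEN = 28
Total via QRY: 13 + 28 = 41 min.

41 min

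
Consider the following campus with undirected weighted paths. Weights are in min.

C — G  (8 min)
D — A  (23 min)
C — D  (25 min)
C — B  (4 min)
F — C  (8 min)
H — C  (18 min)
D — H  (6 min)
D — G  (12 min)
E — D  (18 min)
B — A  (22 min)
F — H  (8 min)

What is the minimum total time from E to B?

Enumerating some paths:
E–D–H–F–C–B: 18+6+8+8+4 = 44
E–D–G–C–B: 18+12+8+4 = 42
The minimum is 42 min via E–D–G–C–B.

42 min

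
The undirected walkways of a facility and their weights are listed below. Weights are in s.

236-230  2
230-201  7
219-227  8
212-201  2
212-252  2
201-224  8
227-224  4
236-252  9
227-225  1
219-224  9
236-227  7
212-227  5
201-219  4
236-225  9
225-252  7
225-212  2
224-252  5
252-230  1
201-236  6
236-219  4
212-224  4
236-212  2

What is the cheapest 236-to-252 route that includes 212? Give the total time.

Best 236 to 212: 236 → 212 costing 2
Shortest 212→252: 212 → 252 = 2
Total via 212: 2 + 2 = 4 s.

4 s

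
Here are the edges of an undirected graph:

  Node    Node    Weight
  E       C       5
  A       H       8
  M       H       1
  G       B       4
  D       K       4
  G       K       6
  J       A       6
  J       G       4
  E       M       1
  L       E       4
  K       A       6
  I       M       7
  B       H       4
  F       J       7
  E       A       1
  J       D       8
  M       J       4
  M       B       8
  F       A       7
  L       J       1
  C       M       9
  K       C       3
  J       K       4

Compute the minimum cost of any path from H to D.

13

Running Dijkstra from H:
H: 0
M: 1  (via H)
E: 2  (via M)
A: 3  (via E)
B: 4  (via H)
J: 5  (via M)
L: 6  (via E)
C: 7  (via E)
G: 8  (via B)
I: 8  (via M)
K: 9  (via A)
F: 10  (via A)
D: 13  (via J)
Shortest route: H–M–J–D = 13.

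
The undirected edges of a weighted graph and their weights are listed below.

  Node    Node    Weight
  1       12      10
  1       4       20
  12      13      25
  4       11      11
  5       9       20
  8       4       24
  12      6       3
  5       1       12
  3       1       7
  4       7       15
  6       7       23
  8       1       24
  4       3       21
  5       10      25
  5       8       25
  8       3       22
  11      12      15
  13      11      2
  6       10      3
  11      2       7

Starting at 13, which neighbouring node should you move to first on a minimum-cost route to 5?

11

Compare a few routes:
13 - 11 - 4 - 1 - 5: 2+11+20+12 = 45
13 - 11 - 12 - 1 - 5: 2+15+10+12 = 39
Cheapest is 13 - 11 - 12 - 1 - 5 at 39.
So from 13 the first move is to 11.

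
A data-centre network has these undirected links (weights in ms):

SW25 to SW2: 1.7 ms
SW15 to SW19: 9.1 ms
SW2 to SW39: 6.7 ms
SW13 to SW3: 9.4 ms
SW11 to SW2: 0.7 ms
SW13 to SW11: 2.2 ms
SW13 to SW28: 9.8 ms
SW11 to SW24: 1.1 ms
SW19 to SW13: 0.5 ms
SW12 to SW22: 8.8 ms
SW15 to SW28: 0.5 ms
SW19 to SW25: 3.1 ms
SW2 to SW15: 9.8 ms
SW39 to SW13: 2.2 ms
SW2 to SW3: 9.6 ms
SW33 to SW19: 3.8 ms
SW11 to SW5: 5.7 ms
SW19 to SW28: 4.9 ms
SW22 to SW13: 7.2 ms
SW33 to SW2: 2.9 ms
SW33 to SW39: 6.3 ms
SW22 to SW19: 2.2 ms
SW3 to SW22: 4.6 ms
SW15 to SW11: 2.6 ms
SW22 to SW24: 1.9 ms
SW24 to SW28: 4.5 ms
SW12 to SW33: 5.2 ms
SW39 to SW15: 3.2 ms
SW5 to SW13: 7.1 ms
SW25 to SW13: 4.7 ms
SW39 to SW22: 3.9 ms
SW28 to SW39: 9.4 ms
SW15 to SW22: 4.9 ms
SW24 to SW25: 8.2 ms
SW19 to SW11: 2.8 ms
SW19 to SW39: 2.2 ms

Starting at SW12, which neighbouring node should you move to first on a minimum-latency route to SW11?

SW33

Enumerating some paths:
SW12 → SW33 → SW19 → SW13 → SW11: 5.2+3.8+0.5+2.2 = 11.7
SW12 → SW33 → SW2 → SW11: 5.2+2.9+0.7 = 8.8
The minimum is 8.8 ms via SW12 → SW33 → SW2 → SW11.
So from SW12 the first move is to SW33.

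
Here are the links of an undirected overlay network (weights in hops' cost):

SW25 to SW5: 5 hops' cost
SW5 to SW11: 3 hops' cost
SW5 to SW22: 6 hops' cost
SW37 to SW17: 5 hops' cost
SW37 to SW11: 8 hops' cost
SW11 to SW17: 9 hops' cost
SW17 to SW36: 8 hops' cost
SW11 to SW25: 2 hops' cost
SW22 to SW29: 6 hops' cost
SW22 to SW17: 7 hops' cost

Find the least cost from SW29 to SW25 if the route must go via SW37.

28 hops' cost

Shortest SW29→SW37: SW29–SW22–SW17–SW37 = 18
Best SW37 to SW25: SW37–SW11–SW25 costing 10
Total via SW37: 18 + 10 = 28 hops' cost.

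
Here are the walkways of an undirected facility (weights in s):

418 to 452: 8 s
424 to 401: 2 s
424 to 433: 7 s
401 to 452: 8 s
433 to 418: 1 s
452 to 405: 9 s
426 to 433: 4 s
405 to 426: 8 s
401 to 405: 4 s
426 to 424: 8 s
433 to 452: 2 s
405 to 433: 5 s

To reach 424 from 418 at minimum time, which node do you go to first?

Candidate routes:
418 → 433 → 405 → 401 → 424: 1+5+4+2 = 12
418 → 433 → 424: 1+7 = 8
Cheapest is 418 → 433 → 424 at 8 s.
So from 418 the first move is to 433.

433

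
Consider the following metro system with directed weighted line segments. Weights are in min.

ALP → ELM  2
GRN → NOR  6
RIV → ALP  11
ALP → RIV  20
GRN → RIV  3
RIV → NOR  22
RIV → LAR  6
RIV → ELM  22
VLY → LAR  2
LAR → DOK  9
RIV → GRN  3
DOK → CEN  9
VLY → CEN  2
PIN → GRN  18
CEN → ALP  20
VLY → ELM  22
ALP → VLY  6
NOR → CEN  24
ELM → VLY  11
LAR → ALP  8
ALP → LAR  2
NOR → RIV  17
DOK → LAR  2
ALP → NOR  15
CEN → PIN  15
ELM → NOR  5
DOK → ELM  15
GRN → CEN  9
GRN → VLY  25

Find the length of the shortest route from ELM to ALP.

21 min

Running Dijkstra from ELM:
ELM: 0
NOR: 5  (via ELM)
VLY: 11  (via ELM)
LAR: 13  (via VLY)
CEN: 13  (via VLY)
ALP: 21  (via LAR)
Shortest route: ELM → VLY → LAR → ALP = 21 min.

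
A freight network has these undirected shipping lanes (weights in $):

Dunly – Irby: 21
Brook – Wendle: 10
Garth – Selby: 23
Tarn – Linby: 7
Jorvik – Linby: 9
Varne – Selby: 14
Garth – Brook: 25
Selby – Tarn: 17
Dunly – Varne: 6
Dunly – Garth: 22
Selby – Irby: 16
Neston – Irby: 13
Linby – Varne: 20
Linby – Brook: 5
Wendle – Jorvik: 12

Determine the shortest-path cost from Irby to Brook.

$45

Shortest distances from Irby:
Irby: 0
Neston: 13  (via Irby)
Selby: 16  (via Irby)
Dunly: 21  (via Irby)
Varne: 27  (via Dunly)
Tarn: 33  (via Selby)
Garth: 39  (via Selby)
Linby: 40  (via Tarn)
Brook: 45  (via Linby)
Shortest route: Irby → Selby → Tarn → Linby → Brook = $45.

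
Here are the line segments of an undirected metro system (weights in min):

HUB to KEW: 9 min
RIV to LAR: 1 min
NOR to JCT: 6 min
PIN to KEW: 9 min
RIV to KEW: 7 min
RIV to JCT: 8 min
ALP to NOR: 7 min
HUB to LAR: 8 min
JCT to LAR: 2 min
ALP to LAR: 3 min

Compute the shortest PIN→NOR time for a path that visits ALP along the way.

Best PIN to ALP: PIN–KEW–RIV–LAR–ALP costing 20
Best ALP to NOR: ALP–NOR costing 7
Total via ALP: 20 + 7 = 27 min.

27 min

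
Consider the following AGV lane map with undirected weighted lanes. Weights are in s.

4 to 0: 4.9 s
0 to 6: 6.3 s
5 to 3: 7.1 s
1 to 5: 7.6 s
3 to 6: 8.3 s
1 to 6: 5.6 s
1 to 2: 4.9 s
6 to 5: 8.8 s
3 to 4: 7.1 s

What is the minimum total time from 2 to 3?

18.8 s

Enumerating some paths:
2 → 1 → 5 → 3: 4.9+7.6+7.1 = 19.6
2 → 1 → 6 → 3: 4.9+5.6+8.3 = 18.8
Cheapest is 2 → 1 → 6 → 3 at 18.8 s.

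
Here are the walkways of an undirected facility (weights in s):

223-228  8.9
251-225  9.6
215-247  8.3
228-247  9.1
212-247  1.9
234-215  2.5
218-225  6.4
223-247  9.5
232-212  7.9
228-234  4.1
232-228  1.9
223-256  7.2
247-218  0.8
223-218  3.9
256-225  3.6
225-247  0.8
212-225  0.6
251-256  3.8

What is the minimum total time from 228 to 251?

17.3 s

Candidate routes:
228–232–212–225–256–251: 1.9+7.9+0.6+3.6+3.8 = 17.8
228–247–225–256–251: 9.1+0.8+3.6+3.8 = 17.3
228–247–212–225–256–251: 9.1+1.9+0.6+3.6+3.8 = 19
Cheapest is 228–247–225–256–251 at 17.3 s.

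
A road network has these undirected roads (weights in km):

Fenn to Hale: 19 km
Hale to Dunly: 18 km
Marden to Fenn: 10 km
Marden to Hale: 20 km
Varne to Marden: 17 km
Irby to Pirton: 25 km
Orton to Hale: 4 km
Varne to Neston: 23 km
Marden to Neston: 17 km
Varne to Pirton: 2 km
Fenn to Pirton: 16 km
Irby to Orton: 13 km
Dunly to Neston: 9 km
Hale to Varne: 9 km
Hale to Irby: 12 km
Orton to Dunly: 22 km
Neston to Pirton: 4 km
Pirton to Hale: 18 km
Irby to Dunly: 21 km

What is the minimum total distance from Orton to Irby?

13 km

Shortest distances from Orton:
Orton: 0
Hale: 4  (via Orton)
Varne: 13  (via Hale)
Irby: 13  (via Orton)
Shortest route: Orton → Irby = 13 km.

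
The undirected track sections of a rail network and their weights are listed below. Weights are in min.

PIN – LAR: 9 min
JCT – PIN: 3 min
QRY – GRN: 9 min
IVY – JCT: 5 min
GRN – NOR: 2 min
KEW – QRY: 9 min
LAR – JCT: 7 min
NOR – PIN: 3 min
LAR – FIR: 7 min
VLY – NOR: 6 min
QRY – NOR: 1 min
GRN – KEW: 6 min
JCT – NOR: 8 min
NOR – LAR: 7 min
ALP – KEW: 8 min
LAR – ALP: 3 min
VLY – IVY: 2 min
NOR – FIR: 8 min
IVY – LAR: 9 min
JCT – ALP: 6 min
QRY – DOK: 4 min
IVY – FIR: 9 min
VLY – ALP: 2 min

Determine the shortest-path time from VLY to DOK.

Candidate routes:
VLY - ALP - LAR - NOR - QRY - DOK: 2+3+7+1+4 = 17
VLY - NOR - QRY - DOK: 6+1+4 = 11
The minimum is 11 min via VLY - NOR - QRY - DOK.

11 min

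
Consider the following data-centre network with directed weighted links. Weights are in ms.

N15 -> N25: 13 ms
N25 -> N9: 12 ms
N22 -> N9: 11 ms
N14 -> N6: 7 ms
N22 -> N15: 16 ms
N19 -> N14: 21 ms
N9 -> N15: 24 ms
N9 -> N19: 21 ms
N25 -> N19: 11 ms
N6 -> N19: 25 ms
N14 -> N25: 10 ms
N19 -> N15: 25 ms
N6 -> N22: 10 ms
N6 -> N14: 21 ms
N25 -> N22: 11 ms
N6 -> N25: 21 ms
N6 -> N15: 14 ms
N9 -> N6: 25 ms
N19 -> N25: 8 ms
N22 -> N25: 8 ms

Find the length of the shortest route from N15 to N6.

50 ms

Enumerating some paths:
N15 → N25 → N9 → N6: 13+12+25 = 50
N15 → N25 → N19 → N14 → N6: 13+11+21+7 = 52
Cheapest is N15 → N25 → N9 → N6 at 50 ms.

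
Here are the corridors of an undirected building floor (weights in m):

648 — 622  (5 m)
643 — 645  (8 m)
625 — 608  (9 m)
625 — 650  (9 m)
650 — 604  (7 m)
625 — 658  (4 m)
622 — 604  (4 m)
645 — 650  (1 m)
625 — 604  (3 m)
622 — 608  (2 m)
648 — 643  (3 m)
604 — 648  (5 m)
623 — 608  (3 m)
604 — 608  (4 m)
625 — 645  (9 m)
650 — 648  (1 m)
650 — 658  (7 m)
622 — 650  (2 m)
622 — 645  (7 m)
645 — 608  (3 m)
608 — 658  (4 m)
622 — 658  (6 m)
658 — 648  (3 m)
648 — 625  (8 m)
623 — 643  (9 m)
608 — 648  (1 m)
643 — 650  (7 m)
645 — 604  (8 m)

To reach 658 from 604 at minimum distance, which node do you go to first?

625

Candidate routes:
604–608–648–658: 4+1+3 = 8
604–625–658: 3+4 = 7
604–648–658: 5+3 = 8
Cheapest is 604–625–658 at 7 m.
So from 604 the first move is to 625.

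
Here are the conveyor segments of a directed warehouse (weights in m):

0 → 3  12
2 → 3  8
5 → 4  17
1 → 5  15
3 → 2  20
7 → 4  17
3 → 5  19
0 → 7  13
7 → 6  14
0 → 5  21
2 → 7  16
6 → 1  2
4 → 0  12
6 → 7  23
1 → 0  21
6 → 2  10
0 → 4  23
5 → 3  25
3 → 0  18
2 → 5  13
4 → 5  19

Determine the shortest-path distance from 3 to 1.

47 m

Candidate routes:
3 → 0 → 7 → 6 → 1: 18+13+14+2 = 47
3 → 2 → 7 → 6 → 1: 20+16+14+2 = 52
3 → 5 → 4 → 0 → 7 → 6 → 1: 19+17+12+13+14+2 = 77
3 → 2 → 5 → 4 → 0 → 7 → 6 → 1: 20+13+17+12+13+14+2 = 91
The minimum is 47 m via 3 → 0 → 7 → 6 → 1.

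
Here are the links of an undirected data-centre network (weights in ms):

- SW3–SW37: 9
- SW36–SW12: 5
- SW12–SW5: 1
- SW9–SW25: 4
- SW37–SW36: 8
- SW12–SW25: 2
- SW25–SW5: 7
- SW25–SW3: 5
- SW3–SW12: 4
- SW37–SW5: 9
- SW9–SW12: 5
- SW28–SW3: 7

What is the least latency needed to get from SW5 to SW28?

12 ms

Shortest distances from SW5:
SW5: 0
SW12: 1  (via SW5)
SW25: 3  (via SW12)
SW3: 5  (via SW12)
SW9: 6  (via SW12)
SW36: 6  (via SW12)
SW37: 9  (via SW5)
SW28: 12  (via SW3)
Shortest route: SW5 → SW12 → SW3 → SW28 = 12 ms.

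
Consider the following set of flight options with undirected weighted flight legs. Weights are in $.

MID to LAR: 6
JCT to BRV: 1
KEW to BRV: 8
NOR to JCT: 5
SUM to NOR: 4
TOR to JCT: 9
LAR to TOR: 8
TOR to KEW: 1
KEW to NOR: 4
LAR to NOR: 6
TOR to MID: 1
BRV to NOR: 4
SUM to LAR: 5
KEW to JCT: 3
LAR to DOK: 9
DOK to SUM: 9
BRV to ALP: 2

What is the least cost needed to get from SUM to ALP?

Shortest distances from SUM:
SUM: 0
NOR: 4  (via SUM)
LAR: 5  (via SUM)
KEW: 8  (via NOR)
BRV: 8  (via NOR)
TOR: 9  (via KEW)
JCT: 9  (via NOR)
DOK: 9  (via SUM)
MID: 10  (via TOR)
ALP: 10  (via BRV)
Shortest route: SUM–NOR–BRV–ALP = $10.

$10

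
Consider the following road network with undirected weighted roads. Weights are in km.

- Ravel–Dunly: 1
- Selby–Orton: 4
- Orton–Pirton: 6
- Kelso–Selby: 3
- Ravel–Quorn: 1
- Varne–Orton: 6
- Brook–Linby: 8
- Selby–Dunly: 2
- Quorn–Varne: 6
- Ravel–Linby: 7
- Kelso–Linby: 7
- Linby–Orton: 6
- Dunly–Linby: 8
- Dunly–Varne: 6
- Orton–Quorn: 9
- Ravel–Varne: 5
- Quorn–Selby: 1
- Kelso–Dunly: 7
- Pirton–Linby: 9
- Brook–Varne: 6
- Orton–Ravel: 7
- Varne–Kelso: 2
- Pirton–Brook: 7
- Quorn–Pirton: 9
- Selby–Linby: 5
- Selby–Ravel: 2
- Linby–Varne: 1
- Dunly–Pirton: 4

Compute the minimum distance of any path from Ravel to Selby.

2 km

Shortest distances from Ravel:
Ravel: 0
Quorn: 1  (via Ravel)
Dunly: 1  (via Ravel)
Selby: 2  (via Ravel)
Shortest route: Ravel → Selby = 2 km.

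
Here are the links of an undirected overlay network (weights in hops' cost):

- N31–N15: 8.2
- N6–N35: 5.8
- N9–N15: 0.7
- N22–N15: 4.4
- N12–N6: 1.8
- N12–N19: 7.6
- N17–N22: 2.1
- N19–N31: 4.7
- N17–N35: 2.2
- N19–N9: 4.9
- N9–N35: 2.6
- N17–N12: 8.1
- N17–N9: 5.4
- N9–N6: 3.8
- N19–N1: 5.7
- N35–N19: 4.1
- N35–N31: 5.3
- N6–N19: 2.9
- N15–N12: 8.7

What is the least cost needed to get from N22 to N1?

14.1 hops' cost

Settle nodes by increasing distance from N22:
N22: 0
N17: 2.1  (via N22)
N35: 4.3  (via N17)
N15: 4.4  (via N22)
N9: 5.1  (via N15)
N19: 8.4  (via N35)
N6: 8.9  (via N9)
N31: 9.6  (via N35)
N12: 10.2  (via N17)
N1: 14.1  (via N19)
Shortest route: N22–N17–N35–N19–N1 = 14.1 hops' cost.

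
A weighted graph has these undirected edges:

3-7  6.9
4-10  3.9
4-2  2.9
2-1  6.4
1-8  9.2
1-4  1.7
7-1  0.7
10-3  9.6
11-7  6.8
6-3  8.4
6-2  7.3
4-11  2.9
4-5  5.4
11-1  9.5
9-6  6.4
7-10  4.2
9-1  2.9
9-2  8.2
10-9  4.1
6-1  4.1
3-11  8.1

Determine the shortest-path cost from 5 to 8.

Compare a few routes:
5–4–11–7–1–8: 5.4+2.9+6.8+0.7+9.2 = 25
5–4–2–1–8: 5.4+2.9+6.4+9.2 = 23.9
5–4–10–7–1–8: 5.4+3.9+4.2+0.7+9.2 = 23.4
5–4–1–8: 5.4+1.7+9.2 = 16.3
Cheapest is 5–4–1–8 at 16.3.

16.3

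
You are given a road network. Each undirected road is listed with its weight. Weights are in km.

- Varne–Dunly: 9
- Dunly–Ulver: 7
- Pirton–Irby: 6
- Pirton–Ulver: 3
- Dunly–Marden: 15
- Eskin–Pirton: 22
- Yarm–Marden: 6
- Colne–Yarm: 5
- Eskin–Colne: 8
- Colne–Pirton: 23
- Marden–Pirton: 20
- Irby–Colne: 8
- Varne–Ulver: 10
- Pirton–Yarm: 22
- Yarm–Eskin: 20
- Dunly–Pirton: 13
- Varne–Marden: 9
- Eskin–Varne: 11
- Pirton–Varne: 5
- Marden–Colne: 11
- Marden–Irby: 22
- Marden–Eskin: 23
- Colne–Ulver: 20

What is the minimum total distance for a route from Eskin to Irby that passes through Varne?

Shortest Eskin→Varne: Eskin → Varne = 11
Best Varne to Irby: Varne → Pirton → Irby costing 11
Total via Varne: 11 + 11 = 22 km.

22 km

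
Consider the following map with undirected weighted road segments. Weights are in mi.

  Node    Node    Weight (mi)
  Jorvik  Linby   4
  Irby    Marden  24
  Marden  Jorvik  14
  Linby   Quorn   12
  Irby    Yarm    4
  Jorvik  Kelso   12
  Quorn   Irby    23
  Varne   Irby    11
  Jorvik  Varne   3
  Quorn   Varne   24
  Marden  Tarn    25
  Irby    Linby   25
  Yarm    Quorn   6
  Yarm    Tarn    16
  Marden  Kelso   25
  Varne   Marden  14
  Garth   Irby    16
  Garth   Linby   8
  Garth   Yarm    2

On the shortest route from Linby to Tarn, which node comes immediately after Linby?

Enumerating some paths:
Linby–Garth–Yarm–Tarn: 8+2+16 = 26
Linby–Quorn–Yarm–Tarn: 12+6+16 = 34
Cheapest is Linby–Garth–Yarm–Tarn at 26 mi.
So from Linby the first move is to Garth.

Garth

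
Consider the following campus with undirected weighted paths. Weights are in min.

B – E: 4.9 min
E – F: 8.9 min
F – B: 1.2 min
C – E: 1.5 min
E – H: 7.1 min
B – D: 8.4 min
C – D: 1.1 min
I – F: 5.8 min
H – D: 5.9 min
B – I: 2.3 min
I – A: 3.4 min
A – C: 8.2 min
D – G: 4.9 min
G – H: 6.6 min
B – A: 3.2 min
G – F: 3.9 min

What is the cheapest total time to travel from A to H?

14.9 min

Running Dijkstra from A:
A: 0
B: 3.2  (via A)
I: 3.4  (via A)
F: 4.4  (via B)
E: 8.1  (via B)
C: 8.2  (via A)
G: 8.3  (via F)
D: 9.3  (via C)
H: 14.9  (via G)
Shortest route: A–B–F–G–H = 14.9 min.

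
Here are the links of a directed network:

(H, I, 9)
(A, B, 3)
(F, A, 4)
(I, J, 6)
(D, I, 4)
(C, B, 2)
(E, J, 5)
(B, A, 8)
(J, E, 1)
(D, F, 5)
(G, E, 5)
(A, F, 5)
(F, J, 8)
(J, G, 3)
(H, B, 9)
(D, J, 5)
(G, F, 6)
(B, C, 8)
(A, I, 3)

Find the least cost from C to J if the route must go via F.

23

Shortest C→F: C–B–A–F = 15
Best F to J: F–J costing 8
Total via F: 15 + 8 = 23.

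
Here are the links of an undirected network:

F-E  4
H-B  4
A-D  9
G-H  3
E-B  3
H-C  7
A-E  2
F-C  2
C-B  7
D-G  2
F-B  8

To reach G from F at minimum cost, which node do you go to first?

C

Compare a few routes:
F - E - B - H - G: 4+3+4+3 = 14
F - C - H - G: 2+7+3 = 12
F - B - H - G: 8+4+3 = 15
F - C - B - H - G: 2+7+4+3 = 16
The minimum is 12 via F - C - H - G.
So from F the first move is to C.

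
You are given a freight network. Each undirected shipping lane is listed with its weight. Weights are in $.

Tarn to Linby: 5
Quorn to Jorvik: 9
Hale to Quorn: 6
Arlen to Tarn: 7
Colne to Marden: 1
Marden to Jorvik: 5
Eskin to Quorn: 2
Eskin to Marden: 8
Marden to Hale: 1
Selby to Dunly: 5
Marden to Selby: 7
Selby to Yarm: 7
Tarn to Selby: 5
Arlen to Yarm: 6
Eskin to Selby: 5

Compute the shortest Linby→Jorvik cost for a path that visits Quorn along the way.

Best Linby to Quorn: Linby → Tarn → Selby → Eskin → Quorn costing 17
Shortest Quorn→Jorvik: Quorn → Jorvik = 9
Total via Quorn: 17 + 9 = $26.

$26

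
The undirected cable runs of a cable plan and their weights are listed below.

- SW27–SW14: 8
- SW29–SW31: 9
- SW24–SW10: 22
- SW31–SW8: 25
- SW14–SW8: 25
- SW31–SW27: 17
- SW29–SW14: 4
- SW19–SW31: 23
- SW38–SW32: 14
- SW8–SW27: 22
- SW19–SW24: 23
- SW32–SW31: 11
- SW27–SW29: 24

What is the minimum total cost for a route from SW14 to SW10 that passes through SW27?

Shortest SW14→SW27: SW14 → SW27 = 8
Best SW27 to SW10: SW27 → SW31 → SW19 → SW24 → SW10 costing 85
Total via SW27: 8 + 85 = 93.

93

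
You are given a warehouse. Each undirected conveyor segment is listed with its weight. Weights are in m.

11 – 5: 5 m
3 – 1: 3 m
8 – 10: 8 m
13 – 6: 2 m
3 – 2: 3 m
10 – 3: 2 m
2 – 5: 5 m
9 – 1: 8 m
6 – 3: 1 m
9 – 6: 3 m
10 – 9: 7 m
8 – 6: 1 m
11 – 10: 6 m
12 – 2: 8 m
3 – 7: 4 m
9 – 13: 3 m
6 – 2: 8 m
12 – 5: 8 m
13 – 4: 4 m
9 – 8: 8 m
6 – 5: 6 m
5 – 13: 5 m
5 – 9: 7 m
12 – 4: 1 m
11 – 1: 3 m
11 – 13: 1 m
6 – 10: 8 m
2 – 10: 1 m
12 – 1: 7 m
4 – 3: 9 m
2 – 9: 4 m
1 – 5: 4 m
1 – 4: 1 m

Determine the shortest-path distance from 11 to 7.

8 m

Shortest distances from 11:
11: 0
13: 1  (via 11)
1: 3  (via 11)
6: 3  (via 13)
3: 4  (via 6)
4: 4  (via 1)
8: 4  (via 6)
9: 4  (via 13)
5: 5  (via 11)
12: 5  (via 4)
10: 6  (via 11)
2: 7  (via 3)
7: 8  (via 3)
Shortest route: 11–13–6–3–7 = 8 m.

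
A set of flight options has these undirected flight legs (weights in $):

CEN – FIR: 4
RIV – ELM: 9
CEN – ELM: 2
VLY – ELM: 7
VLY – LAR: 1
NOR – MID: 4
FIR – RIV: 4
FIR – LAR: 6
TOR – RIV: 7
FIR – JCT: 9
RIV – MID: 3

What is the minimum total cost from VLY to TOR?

Candidate routes:
VLY–ELM–RIV–TOR: 7+9+7 = 23
VLY–LAR–FIR–RIV–TOR: 1+6+4+7 = 18
Cheapest is VLY–LAR–FIR–RIV–TOR at $18.

$18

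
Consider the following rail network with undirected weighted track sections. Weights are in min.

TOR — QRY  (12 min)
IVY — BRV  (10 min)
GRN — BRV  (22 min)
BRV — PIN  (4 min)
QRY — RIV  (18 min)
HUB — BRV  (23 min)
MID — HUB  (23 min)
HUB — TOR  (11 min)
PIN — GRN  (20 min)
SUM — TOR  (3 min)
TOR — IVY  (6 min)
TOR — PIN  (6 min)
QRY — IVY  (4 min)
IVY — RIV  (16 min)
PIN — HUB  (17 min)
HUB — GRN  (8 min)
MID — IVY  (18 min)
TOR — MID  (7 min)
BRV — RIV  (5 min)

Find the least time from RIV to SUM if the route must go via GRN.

Best RIV to GRN: RIV–BRV–GRN costing 27
Shortest GRN→SUM: GRN–HUB–TOR–SUM = 22
Total via GRN: 27 + 22 = 49 min.

49 min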